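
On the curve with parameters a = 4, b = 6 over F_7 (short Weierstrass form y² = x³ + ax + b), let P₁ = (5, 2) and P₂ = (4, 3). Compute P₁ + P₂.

(6, 6)

(5, 2) + (4, 3). λ = (3 - 2)/(4 - 5) ≡ 1/6 mod 7. 6⁻¹ ≡ 6 (mod 7), so λ ≡ 6.
  x = λ² - 5 - 4 = 36 - 9 ≡ 6; y = λ·(5 - 6) - 2 ≡ 6. → (6, 6)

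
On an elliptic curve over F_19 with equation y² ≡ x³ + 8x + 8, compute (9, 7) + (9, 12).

O

The two points share x = 9 and their y-coordinates satisfy 7 + 12 ≡ 0 (mod 19), so they are inverses. Their sum is O.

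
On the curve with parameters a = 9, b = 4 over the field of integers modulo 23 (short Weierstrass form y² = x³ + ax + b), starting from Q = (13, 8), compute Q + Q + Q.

Repeated addition: build up to 3Q.
2Q: tangent at (13, 8): λ = (3·13² + 9)/(2·8) ≡ 10/16. 16⁻¹ ≡ 13 (mod 23), so λ ≡ 10·13 ≡ 15.
  x = λ² - 13 - 13 = 225 - 26 ≡ 15; y = λ·(13 - 15) - 8 ≡ 8. → (15, 8)
3Q: (15, 8) + (13, 8). λ = (8 - 8)/(13 - 15) ≡ 0/21 mod 23. 21⁻¹ ≡ 11 (mod 23), so λ ≡ 0.
  x = λ² - 15 - 13 = 0 - 28 ≡ 18; y = λ·(15 - 18) - 8 ≡ 15. → (18, 15)

(18, 15)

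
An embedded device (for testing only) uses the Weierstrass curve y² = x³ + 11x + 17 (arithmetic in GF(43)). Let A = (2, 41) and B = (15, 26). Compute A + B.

(2, 41) + (15, 26). λ = (26 - 41)/(15 - 2) ≡ 28/13 mod 43. 13⁻¹ ≡ 10 (mod 43), so λ ≡ 22.
  x = λ² - 2 - 15 = 484 - 17 ≡ 37; y = λ·(2 - 37) - 41 ≡ 6. → (37, 6)

(37, 6)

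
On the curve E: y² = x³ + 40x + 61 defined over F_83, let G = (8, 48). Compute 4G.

Repeated addition: build up to 4G.
2G: tangent at (8, 48): λ = (3·8² + 40)/(2·48) ≡ 66/13. 13⁻¹ ≡ 32 (mod 83), so λ ≡ 66·32 ≡ 37.
  x = λ² - 8 - 8 = 1369 - 16 ≡ 25; y = λ·(8 - 25) - 48 ≡ 70. → (25, 70)
3G: (25, 70) + (8, 48). λ = (48 - 70)/(8 - 25) ≡ 61/66 mod 83. 66⁻¹ ≡ 39 (mod 83), so λ ≡ 55.
  x = λ² - 25 - 8 = 3025 - 33 ≡ 4; y = λ·(25 - 4) - 70 ≡ 6. → (4, 6)
4G: (4, 6) + (8, 48). λ = (48 - 6)/(8 - 4) ≡ 42/4 mod 83. 4⁻¹ ≡ 21 (mod 83) since 4·21 = 84 ≡ 1, so λ ≡ 52.
  x = λ² - 4 - 8 = 2704 - 12 ≡ 36; y = λ·(4 - 36) - 6 ≡ 73. → (36, 73)

(36, 73)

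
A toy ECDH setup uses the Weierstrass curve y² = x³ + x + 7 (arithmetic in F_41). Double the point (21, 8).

tangent at (21, 8): λ = (3·21² + 1)/(2·8) ≡ 12/16. 16⁻¹ ≡ 18 (mod 41), so λ ≡ 12·18 ≡ 11.
  x = λ² - 21 - 21 = 121 - 42 ≡ 38; y = λ·(21 - 38) - 8 ≡ 10. → (38, 10)

(38, 10)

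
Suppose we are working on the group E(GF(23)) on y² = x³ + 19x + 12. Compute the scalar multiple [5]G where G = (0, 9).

(2, 9)

Double-and-add on 5 = (101)₂. Start with G = (0, 9) for the leading 1-bit.
double: tangent at (0, 9): λ = (3·0² + 19)/(2·9) ≡ 19/18. 18⁻¹ ≡ 9 (mod 23), so λ ≡ 19·9 ≡ 10.
  x = λ² - 0 - 0 = 100 - 0 ≡ 8; y = λ·(0 - 8) - 9 ≡ 3. → (8, 3)
double: tangent at (8, 3): λ = (3·8² + 19)/(2·3) ≡ 4/6. 6⁻¹ ≡ 4 (mod 23), so λ ≡ 4·4 ≡ 16.
  x = λ² - 8 - 8 = 256 - 16 ≡ 10; y = λ·(8 - 10) - 3 ≡ 11. → (10, 11)
add G: (10, 11) + (0, 9). λ = (9 - 11)/(0 - 10) ≡ 21/13 mod 23. 13⁻¹ ≡ 16 (mod 23), so λ ≡ 14.
  x = λ² - 10 - 0 = 196 - 10 ≡ 2; y = λ·(10 - 2) - 11 ≡ 9. → (2, 9)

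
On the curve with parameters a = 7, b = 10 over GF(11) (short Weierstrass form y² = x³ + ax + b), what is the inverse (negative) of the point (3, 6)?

(3, 5)

-(3, 6) = (3, -6 mod 11) = (3, 5).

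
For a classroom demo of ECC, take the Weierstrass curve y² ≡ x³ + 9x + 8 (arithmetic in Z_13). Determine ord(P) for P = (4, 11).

2P: tangent at (4, 11): λ = (3·4² + 9)/(2·11) ≡ 5/9. 9⁻¹ ≡ 3 (mod 13), so λ ≡ 5·3 ≡ 2.
  x = λ² - 4 - 4 = 4 - 8 ≡ 9; y = λ·(4 - 9) - 11 ≡ 5. → (9, 5)
3P: (9, 5) + (4, 11). λ = (11 - 5)/(4 - 9) ≡ 6/8 mod 13. 8⁻¹ ≡ 5 (mod 13), so λ ≡ 4.
  x = λ² - 9 - 4 = 16 - 13 ≡ 3; y = λ·(9 - 3) - 5 ≡ 6. → (3, 6)
4P: (3, 6) + (4, 11). λ = (11 - 6)/(4 - 3) ≡ 5/1 mod 13. 1⁻¹ ≡ 1 (mod 13) since 1·1 = 1 ≡ 1, so λ ≡ 5.
  x = λ² - 3 - 4 = 25 - 7 ≡ 5; y = λ·(3 - 5) - 6 ≡ 10. → (5, 10)
5P: (5, 10) + (4, 11). λ = (11 - 10)/(4 - 5) ≡ 1/12 mod 13. 12⁻¹ ≡ 12 (mod 13), so λ ≡ 12.
  x = λ² - 5 - 4 = 144 - 9 ≡ 5; y = λ·(5 - 5) - 10 ≡ 3. → (5, 3)
6P: (5, 3) + (4, 11). λ = (11 - 3)/(4 - 5) ≡ 8/12 mod 13. 12⁻¹ ≡ 12 (mod 13), so λ ≡ 5.
  x = λ² - 5 - 4 = 25 - 9 ≡ 3; y = λ·(5 - 3) - 3 ≡ 7. → (3, 7)
7P: (3, 7) + (4, 11). λ = (11 - 7)/(4 - 3) ≡ 4/1 mod 13. 1⁻¹ ≡ 1 (mod 13) since 1·1 = 1 ≡ 1, so λ ≡ 4.
  x = λ² - 3 - 4 = 16 - 7 ≡ 9; y = λ·(3 - 9) - 7 ≡ 8. → (9, 8)
8P: (9, 8) + (4, 11). λ = (11 - 8)/(4 - 9) ≡ 3/8 mod 13. 8⁻¹ ≡ 5 (mod 13), so λ ≡ 2.
  x = λ² - 9 - 4 = 4 - 13 ≡ 4; y = λ·(9 - 4) - 8 ≡ 2. → (4, 2)
9P: (4, 2) + (4, 11): same x and y₁ ≡ -y₂, so the sum is O.
9P = O, so the order is 9.

9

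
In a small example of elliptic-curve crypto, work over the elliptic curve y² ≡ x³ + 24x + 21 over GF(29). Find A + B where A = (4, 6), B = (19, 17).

(26, 3)

(4, 6) + (19, 17). λ = (17 - 6)/(19 - 4) ≡ 11/15 mod 29. 15⁻¹ ≡ 2 (mod 29), so λ ≡ 22.
  x = λ² - 4 - 19 = 484 - 23 ≡ 26; y = λ·(4 - 26) - 6 ≡ 3. → (26, 3)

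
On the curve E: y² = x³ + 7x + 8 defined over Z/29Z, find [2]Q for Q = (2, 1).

tangent at (2, 1): λ = (3·2² + 7)/(2·1) ≡ 19/2. 2⁻¹ ≡ 15 (mod 29), so λ ≡ 19·15 ≡ 24.
  x = λ² - 2 - 2 = 576 - 4 ≡ 21; y = λ·(2 - 21) - 1 ≡ 7. → (21, 7)

(21, 7)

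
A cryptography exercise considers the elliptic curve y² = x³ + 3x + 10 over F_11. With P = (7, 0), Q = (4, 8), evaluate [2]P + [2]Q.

(1, 5)

First 2P:
Repeated addition: build up to 2P.
2P: (7, 0) + (7, 0): same x and y₁ ≡ -y₂, so the sum is 𝒪.
2P = 𝒪.
Next 2Q:
Repeated addition: build up to 2Q.
2Q: tangent at (4, 8): λ = (3·4² + 3)/(2·8) ≡ 7/5. 5⁻¹ ≡ 9 (mod 11), so λ ≡ 7·9 ≡ 8.
  x = λ² - 4 - 4 = 64 - 8 ≡ 1; y = λ·(4 - 1) - 8 ≡ 5. → (1, 5)
2Q = (1, 5).
Finally 2P + 2Q:
𝒪 + (1, 5) = (1, 5) (identity).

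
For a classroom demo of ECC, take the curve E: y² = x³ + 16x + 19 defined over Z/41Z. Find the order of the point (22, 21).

2P: tangent at (22, 21): λ = (3·22² + 16)/(2·21) ≡ 33/1. 1⁻¹ ≡ 1 (mod 41) since 1·1 = 1 ≡ 1, so λ ≡ 33·1 ≡ 33.
  x = λ² - 22 - 22 = 1089 - 44 ≡ 20; y = λ·(22 - 20) - 21 ≡ 4. → (20, 4)
3P: (20, 4) + (22, 21). λ = (21 - 4)/(22 - 20) ≡ 17/2 mod 41. 2⁻¹ ≡ 21 (mod 41), so λ ≡ 29.
  x = λ² - 20 - 22 = 841 - 42 ≡ 20; y = λ·(20 - 20) - 4 ≡ 37. → (20, 37)
4P: (20, 37) + (22, 21). λ = (21 - 37)/(22 - 20) ≡ 25/2 mod 41. 2⁻¹ ≡ 21 (mod 41) since 2·21 = 42 ≡ 1, so λ ≡ 33.
  x = λ² - 20 - 22 = 1089 - 42 ≡ 22; y = λ·(20 - 22) - 37 ≡ 20. → (22, 20)
5P: (22, 20) + (22, 21): same x and y₁ ≡ -y₂, so the sum is O.
5P = O, so the order is 5.

5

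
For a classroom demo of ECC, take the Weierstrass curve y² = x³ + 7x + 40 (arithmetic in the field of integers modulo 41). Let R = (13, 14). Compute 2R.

tangent at (13, 14): λ = (3·13² + 7)/(2·14) ≡ 22/28. 28⁻¹ ≡ 22 (mod 41), so λ ≡ 22·22 ≡ 33.
  x = λ² - 13 - 13 = 1089 - 26 ≡ 38; y = λ·(13 - 38) - 14 ≡ 22. → (38, 22)

(38, 22)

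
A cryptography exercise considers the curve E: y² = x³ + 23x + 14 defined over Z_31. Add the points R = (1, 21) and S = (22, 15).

(22, 16)

(1, 21) + (22, 15). λ = (15 - 21)/(22 - 1) ≡ 25/21 mod 31. 21⁻¹ ≡ 3 (mod 31), so λ ≡ 13.
  x = λ² - 1 - 22 = 169 - 23 ≡ 22; y = λ·(1 - 22) - 21 ≡ 16. → (22, 16)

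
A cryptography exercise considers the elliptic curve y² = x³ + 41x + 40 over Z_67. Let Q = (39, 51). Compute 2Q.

(8, 3)

tangent at (39, 51): λ = (3·39² + 41)/(2·51) ≡ 48/35. 35⁻¹ ≡ 23 (mod 67) since 35·23 = 805 ≡ 1, so λ ≡ 48·23 ≡ 32.
  x = λ² - 39 - 39 = 1024 - 78 ≡ 8; y = λ·(39 - 8) - 51 ≡ 3. → (8, 3)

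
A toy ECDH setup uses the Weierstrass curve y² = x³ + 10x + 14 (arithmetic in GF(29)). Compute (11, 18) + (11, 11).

The two points share x = 11 and their y-coordinates satisfy 18 + 11 ≡ 0 (mod 29), so they are inverses. Their sum is ∞.

O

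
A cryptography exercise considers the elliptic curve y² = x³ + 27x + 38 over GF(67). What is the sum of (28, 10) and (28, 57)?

The two points share x = 28 and their y-coordinates satisfy 10 + 57 ≡ 0 (mod 67), so they are inverses. Their sum is 𝒪.

O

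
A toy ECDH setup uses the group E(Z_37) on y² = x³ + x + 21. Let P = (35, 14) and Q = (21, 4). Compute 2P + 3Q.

(26, 23)

First 2P:
Repeated addition: build up to 2P.
2P: tangent at (35, 14): λ = (3·35² + 1)/(2·14) ≡ 13/28. 28⁻¹ ≡ 4 (mod 37) since 28·4 = 112 ≡ 1, so λ ≡ 13·4 ≡ 15.
  x = λ² - 35 - 35 = 225 - 70 ≡ 7; y = λ·(35 - 7) - 14 ≡ 36. → (7, 36)
2P = (7, 36).
Next 3Q:
Repeated addition: build up to 3Q.
2Q: tangent at (21, 4): λ = (3·21² + 1)/(2·4) ≡ 29/8. 8⁻¹ ≡ 14 (mod 37), so λ ≡ 29·14 ≡ 36.
  x = λ² - 21 - 21 = 1296 - 42 ≡ 33; y = λ·(21 - 33) - 4 ≡ 8. → (33, 8)
3Q: (33, 8) + (21, 4). λ = (4 - 8)/(21 - 33) ≡ 33/25 mod 37. 25⁻¹ ≡ 3 (mod 37), so λ ≡ 25.
  x = λ² - 33 - 21 = 625 - 54 ≡ 16; y = λ·(33 - 16) - 8 ≡ 10. → (16, 10)
3Q = (16, 10).
Finally 2P + 3Q:
(7, 36) + (16, 10). λ = (10 - 36)/(16 - 7) ≡ 11/9 mod 37. 9⁻¹ ≡ 33 (mod 37), so λ ≡ 30.
  x = λ² - 7 - 16 = 900 - 23 ≡ 26; y = λ·(7 - 26) - 36 ≡ 23. → (26, 23)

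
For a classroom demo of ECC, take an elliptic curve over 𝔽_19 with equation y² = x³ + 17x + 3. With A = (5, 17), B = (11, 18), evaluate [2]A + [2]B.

(2, 11)

First 2A:
Repeated addition: build up to 2A.
2A: tangent at (5, 17): λ = (3·5² + 17)/(2·17) ≡ 16/15. 15⁻¹ ≡ 14 (mod 19), so λ ≡ 16·14 ≡ 15.
  x = λ² - 5 - 5 = 225 - 10 ≡ 6; y = λ·(5 - 6) - 17 ≡ 6. → (6, 6)
2A = (6, 6).
Next 2B:
Repeated addition: build up to 2B.
2B: tangent at (11, 18): λ = (3·11² + 17)/(2·18) ≡ 0/17. 17⁻¹ ≡ 9 (mod 19), so λ ≡ 0·9 ≡ 0.
  x = λ² - 11 - 11 = 0 - 22 ≡ 16; y = λ·(11 - 16) - 18 ≡ 1. → (16, 1)
2B = (16, 1).
Finally 2A + 2B:
(6, 6) + (16, 1). λ = (1 - 6)/(16 - 6) ≡ 14/10 mod 19. 10⁻¹ ≡ 2 (mod 19) since 10·2 = 20 ≡ 1, so λ ≡ 9.
  x = λ² - 6 - 16 = 81 - 22 ≡ 2; y = λ·(6 - 2) - 6 ≡ 11. → (2, 11)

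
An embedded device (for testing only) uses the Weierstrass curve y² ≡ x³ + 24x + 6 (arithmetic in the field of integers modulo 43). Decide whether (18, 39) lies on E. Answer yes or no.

y² = 39² ≡ 16; x³ + 24x + 6 = 6270 ≡ 35 (mod 43). 16 ≠ 35.

no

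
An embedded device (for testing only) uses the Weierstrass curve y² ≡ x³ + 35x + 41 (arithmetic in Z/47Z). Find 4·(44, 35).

Write P = (44, 35).
Repeated addition: build up to 4P.
2P: tangent at (44, 35): λ = (3·44² + 35)/(2·35) ≡ 15/23. 23⁻¹ ≡ 45 (mod 47) since 23·45 = 1035 ≡ 1, so λ ≡ 15·45 ≡ 17.
  x = λ² - 44 - 44 = 289 - 88 ≡ 13; y = λ·(44 - 13) - 35 ≡ 22. → (13, 22)
3P: (13, 22) + (44, 35). λ = (35 - 22)/(44 - 13) ≡ 13/31 mod 47. 31⁻¹ ≡ 44 (mod 47), so λ ≡ 8.
  x = λ² - 13 - 44 = 64 - 57 ≡ 7; y = λ·(13 - 7) - 22 ≡ 26. → (7, 26)
4P: (7, 26) + (44, 35). λ = (35 - 26)/(44 - 7) ≡ 9/37 mod 47. 37⁻¹ ≡ 14 (mod 47) since 37·14 = 518 ≡ 1, so λ ≡ 32.
  x = λ² - 7 - 44 = 1024 - 51 ≡ 33; y = λ·(7 - 33) - 26 ≡ 35. → (33, 35)

(33, 35)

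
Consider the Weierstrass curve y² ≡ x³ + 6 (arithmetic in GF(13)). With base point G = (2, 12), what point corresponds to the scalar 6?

(2, 1)

Double-and-add on 6 = (110)₂. Start with G = (2, 12) for the leading 1-bit.
double: tangent at (2, 12): λ = (3·2² + 0)/(2·12) ≡ 12/11. 11⁻¹ ≡ 6 (mod 13), so λ ≡ 12·6 ≡ 7.
  x = λ² - 2 - 2 = 49 - 4 ≡ 6; y = λ·(2 - 6) - 12 ≡ 12. → (6, 12)
add G: (6, 12) + (2, 12). λ = (12 - 12)/(2 - 6) ≡ 0/9 mod 13. 9⁻¹ ≡ 3 (mod 13), so λ ≡ 0.
  x = λ² - 6 - 2 = 0 - 8 ≡ 5; y = λ·(6 - 5) - 12 ≡ 1. → (5, 1)
double: tangent at (5, 1): λ = (3·5² + 0)/(2·1) ≡ 10/2. 2⁻¹ ≡ 7 (mod 13), so λ ≡ 10·7 ≡ 5.
  x = λ² - 5 - 5 = 25 - 10 ≡ 2; y = λ·(5 - 2) - 1 ≡ 1. → (2, 1)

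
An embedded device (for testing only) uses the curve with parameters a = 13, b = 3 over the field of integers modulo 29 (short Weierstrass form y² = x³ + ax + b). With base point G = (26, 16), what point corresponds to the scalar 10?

(23, 12)

Repeated addition: build up to 10G.
2G: tangent at (26, 16): λ = (3·26² + 13)/(2·16) ≡ 11/3. 3⁻¹ ≡ 10 (mod 29) since 3·10 = 30 ≡ 1, so λ ≡ 11·10 ≡ 23.
  x = λ² - 26 - 26 = 529 - 52 ≡ 13; y = λ·(26 - 13) - 16 ≡ 22. → (13, 22)
3G: (13, 22) + (26, 16). λ = (16 - 22)/(26 - 13) ≡ 23/13 mod 29. 13⁻¹ ≡ 9 (mod 29) since 13·9 = 117 ≡ 1, so λ ≡ 4.
  x = λ² - 13 - 26 = 16 - 39 ≡ 6; y = λ·(13 - 6) - 22 ≡ 6. → (6, 6)
4G: (6, 6) + (26, 16). λ = (16 - 6)/(26 - 6) ≡ 10/20 mod 29. 20⁻¹ ≡ 16 (mod 29) since 20·16 = 320 ≡ 1, so λ ≡ 15.
  x = λ² - 6 - 26 = 225 - 32 ≡ 19; y = λ·(6 - 19) - 6 ≡ 2. → (19, 2)
5G: (19, 2) + (26, 16). λ = (16 - 2)/(26 - 19) ≡ 14/7 mod 29. 7⁻¹ ≡ 25 (mod 29), so λ ≡ 2.
  x = λ² - 19 - 26 = 4 - 45 ≡ 17; y = λ·(19 - 17) - 2 ≡ 2. → (17, 2)
6G: (17, 2) + (26, 16). λ = (16 - 2)/(26 - 17) ≡ 14/9 mod 29. 9⁻¹ ≡ 13 (mod 29), so λ ≡ 8.
  x = λ² - 17 - 26 = 64 - 43 ≡ 21; y = λ·(17 - 21) - 2 ≡ 24. → (21, 24)
7G: (21, 24) + (26, 16). λ = (16 - 24)/(26 - 21) ≡ 21/5 mod 29. 5⁻¹ ≡ 6 (mod 29), so λ ≡ 10.
  x = λ² - 21 - 26 = 100 - 47 ≡ 24; y = λ·(21 - 24) - 24 ≡ 4. → (24, 4)
8G: (24, 4) + (26, 16). λ = (16 - 4)/(26 - 24) ≡ 12/2 mod 29. 2⁻¹ ≡ 15 (mod 29), so λ ≡ 6.
  x = λ² - 24 - 26 = 36 - 50 ≡ 15; y = λ·(24 - 15) - 4 ≡ 21. → (15, 21)
9G: (15, 21) + (26, 16). λ = (16 - 21)/(26 - 15) ≡ 24/11 mod 29. 11⁻¹ ≡ 8 (mod 29) since 11·8 = 88 ≡ 1, so λ ≡ 18.
  x = λ² - 15 - 26 = 324 - 41 ≡ 22; y = λ·(15 - 22) - 21 ≡ 27. → (22, 27)
10G: (22, 27) + (26, 16). λ = (16 - 27)/(26 - 22) ≡ 18/4 mod 29. 4⁻¹ ≡ 22 (mod 29), so λ ≡ 19.
  x = λ² - 22 - 26 = 361 - 48 ≡ 23; y = λ·(22 - 23) - 27 ≡ 12. → (23, 12)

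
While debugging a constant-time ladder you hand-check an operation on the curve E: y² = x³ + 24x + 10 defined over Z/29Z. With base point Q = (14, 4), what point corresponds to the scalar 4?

Repeated addition: build up to 4Q.
2Q: tangent at (14, 4): λ = (3·14² + 24)/(2·4) ≡ 3/8. 8⁻¹ ≡ 11 (mod 29), so λ ≡ 3·11 ≡ 4.
  x = λ² - 14 - 14 = 16 - 28 ≡ 17; y = λ·(14 - 17) - 4 ≡ 13. → (17, 13)
3Q: (17, 13) + (14, 4). λ = (4 - 13)/(14 - 17) ≡ 20/26 mod 29. 26⁻¹ ≡ 19 (mod 29), so λ ≡ 3.
  x = λ² - 17 - 14 = 9 - 31 ≡ 7; y = λ·(17 - 7) - 13 ≡ 17. → (7, 17)
4Q: (7, 17) + (14, 4). λ = (4 - 17)/(14 - 7) ≡ 16/7 mod 29. 7⁻¹ ≡ 25 (mod 29), so λ ≡ 23.
  x = λ² - 7 - 14 = 529 - 21 ≡ 15; y = λ·(7 - 15) - 17 ≡ 2. → (15, 2)

(15, 2)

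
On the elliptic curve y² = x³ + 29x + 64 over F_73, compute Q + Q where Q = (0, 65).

tangent at (0, 65): λ = (3·0² + 29)/(2·65) ≡ 29/57. 57⁻¹ ≡ 41 (mod 73), so λ ≡ 29·41 ≡ 21.
  x = λ² - 0 - 0 = 441 - 0 ≡ 3; y = λ·(0 - 3) - 65 ≡ 18. → (3, 18)

(3, 18)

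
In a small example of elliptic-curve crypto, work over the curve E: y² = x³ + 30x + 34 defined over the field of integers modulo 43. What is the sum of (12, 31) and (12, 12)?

The two points share x = 12 and their y-coordinates satisfy 31 + 12 ≡ 0 (mod 43), so they are inverses. Their sum is ∞.

O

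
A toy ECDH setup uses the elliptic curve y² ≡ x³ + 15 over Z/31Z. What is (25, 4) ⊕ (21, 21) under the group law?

(5, 4)

(25, 4) + (21, 21). λ = (21 - 4)/(21 - 25) ≡ 17/27 mod 31. 27⁻¹ ≡ 23 (mod 31), so λ ≡ 19.
  x = λ² - 25 - 21 = 361 - 46 ≡ 5; y = λ·(25 - 5) - 4 ≡ 4. → (5, 4)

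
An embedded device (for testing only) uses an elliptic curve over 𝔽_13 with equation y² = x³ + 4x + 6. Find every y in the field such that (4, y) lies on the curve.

x³ + 4x + 6 = 86 ≡ 8 (mod 13).
8 is a non-residue mod 13; no y exists.

none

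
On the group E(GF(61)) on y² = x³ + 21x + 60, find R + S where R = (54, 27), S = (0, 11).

(6, 55)

(54, 27) + (0, 11). λ = (11 - 27)/(0 - 54) ≡ 45/7 mod 61. 7⁻¹ ≡ 35 (mod 61), so λ ≡ 50.
  x = λ² - 54 - 0 = 2500 - 54 ≡ 6; y = λ·(54 - 6) - 27 ≡ 55. → (6, 55)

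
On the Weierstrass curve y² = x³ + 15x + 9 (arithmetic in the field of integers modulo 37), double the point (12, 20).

(14, 15)

tangent at (12, 20): λ = (3·12² + 15)/(2·20) ≡ 3/3. 3⁻¹ ≡ 25 (mod 37) since 3·25 = 75 ≡ 1, so λ ≡ 3·25 ≡ 1.
  x = λ² - 12 - 12 = 1 - 24 ≡ 14; y = λ·(12 - 14) - 20 ≡ 15. → (14, 15)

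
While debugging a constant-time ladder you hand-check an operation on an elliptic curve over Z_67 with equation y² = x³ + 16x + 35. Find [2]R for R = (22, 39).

(46, 35)

tangent at (22, 39): λ = (3·22² + 16)/(2·39) ≡ 61/11. 11⁻¹ ≡ 61 (mod 67), so λ ≡ 61·61 ≡ 36.
  x = λ² - 22 - 22 = 1296 - 44 ≡ 46; y = λ·(22 - 46) - 39 ≡ 35. → (46, 35)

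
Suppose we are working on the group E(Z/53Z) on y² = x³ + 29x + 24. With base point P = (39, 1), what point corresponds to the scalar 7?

Double-and-add on 7 = (111)₂. Start with P = (39, 1) for the leading 1-bit.
double: tangent at (39, 1): λ = (3·39² + 29)/(2·1) ≡ 34/2. 2⁻¹ ≡ 27 (mod 53), so λ ≡ 34·27 ≡ 17.
  x = λ² - 39 - 39 = 289 - 78 ≡ 52; y = λ·(39 - 52) - 1 ≡ 43. → (52, 43)
add P: (52, 43) + (39, 1). λ = (1 - 43)/(39 - 52) ≡ 11/40 mod 53. 40⁻¹ ≡ 4 (mod 53) since 40·4 = 160 ≡ 1, so λ ≡ 44.
  x = λ² - 52 - 39 = 1936 - 91 ≡ 43; y = λ·(52 - 43) - 43 ≡ 35. → (43, 35)
double: tangent at (43, 35): λ = (3·43² + 29)/(2·35) ≡ 11/17. 17⁻¹ ≡ 25 (mod 53), so λ ≡ 11·25 ≡ 10.
  x = λ² - 43 - 43 = 100 - 86 ≡ 14; y = λ·(43 - 14) - 35 ≡ 43. → (14, 43)
add P: (14, 43) + (39, 1). λ = (1 - 43)/(39 - 14) ≡ 11/25 mod 53. 25⁻¹ ≡ 17 (mod 53), so λ ≡ 28.
  x = λ² - 14 - 39 = 784 - 53 ≡ 42; y = λ·(14 - 42) - 43 ≡ 21. → (42, 21)

(42, 21)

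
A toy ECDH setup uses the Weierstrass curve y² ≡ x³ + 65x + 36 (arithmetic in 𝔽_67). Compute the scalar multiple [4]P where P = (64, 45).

(48, 7)

Double-and-add on 4 = (100)₂. Start with P = (64, 45) for the leading 1-bit.
double: tangent at (64, 45): λ = (3·64² + 65)/(2·45) ≡ 25/23. 23⁻¹ ≡ 35 (mod 67), so λ ≡ 25·35 ≡ 4.
  x = λ² - 64 - 64 = 16 - 128 ≡ 22; y = λ·(64 - 22) - 45 ≡ 56. → (22, 56)
double: tangent at (22, 56): λ = (3·22² + 65)/(2·56) ≡ 43/45. 45⁻¹ ≡ 3 (mod 67) since 45·3 = 135 ≡ 1, so λ ≡ 43·3 ≡ 62.
  x = λ² - 22 - 22 = 3844 - 44 ≡ 48; y = λ·(22 - 48) - 56 ≡ 7. → (48, 7)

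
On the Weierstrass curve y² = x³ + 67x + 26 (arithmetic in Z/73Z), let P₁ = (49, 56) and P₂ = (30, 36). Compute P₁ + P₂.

(40, 38)

(49, 56) + (30, 36). λ = (36 - 56)/(30 - 49) ≡ 53/54 mod 73. 54⁻¹ ≡ 23 (mod 73), so λ ≡ 51.
  x = λ² - 49 - 30 = 2601 - 79 ≡ 40; y = λ·(49 - 40) - 56 ≡ 38. → (40, 38)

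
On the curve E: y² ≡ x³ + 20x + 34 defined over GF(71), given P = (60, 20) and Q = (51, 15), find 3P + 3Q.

(14, 17)

First 3P:
Repeated addition: build up to 3P.
2P: tangent at (60, 20): λ = (3·60² + 20)/(2·20) ≡ 28/40. 40⁻¹ ≡ 16 (mod 71), so λ ≡ 28·16 ≡ 22.
  x = λ² - 60 - 60 = 484 - 120 ≡ 9; y = λ·(60 - 9) - 20 ≡ 37. → (9, 37)
3P: (9, 37) + (60, 20). λ = (20 - 37)/(60 - 9) ≡ 54/51 mod 71. 51⁻¹ ≡ 39 (mod 71), so λ ≡ 47.
  x = λ² - 9 - 60 = 2209 - 69 ≡ 10; y = λ·(9 - 10) - 37 ≡ 58. → (10, 58)
3P = (10, 58).
Next 3Q:
Repeated addition: build up to 3Q.
2Q: tangent at (51, 15): λ = (3·51² + 20)/(2·15) ≡ 13/30. 30⁻¹ ≡ 45 (mod 71), so λ ≡ 13·45 ≡ 17.
  x = λ² - 51 - 51 = 289 - 102 ≡ 45; y = λ·(51 - 45) - 15 ≡ 16. → (45, 16)
3Q: (45, 16) + (51, 15). λ = (15 - 16)/(51 - 45) ≡ 70/6 mod 71. 6⁻¹ ≡ 12 (mod 71) since 6·12 = 72 ≡ 1, so λ ≡ 59.
  x = λ² - 45 - 51 = 3481 - 96 ≡ 48; y = λ·(45 - 48) - 16 ≡ 20. → (48, 20)
3Q = (48, 20).
Finally 3P + 3Q:
(10, 58) + (48, 20). λ = (20 - 58)/(48 - 10) ≡ 33/38 mod 71. 38⁻¹ ≡ 43 (mod 71), so λ ≡ 70.
  x = λ² - 10 - 48 = 4900 - 58 ≡ 14; y = λ·(10 - 14) - 58 ≡ 17. → (14, 17)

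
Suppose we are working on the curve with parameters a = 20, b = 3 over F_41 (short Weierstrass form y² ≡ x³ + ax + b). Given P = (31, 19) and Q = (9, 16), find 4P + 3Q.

First 4P:
Double-and-add on 4 = (100)₂. Start with P = (31, 19) for the leading 1-bit.
double: tangent at (31, 19): λ = (3·31² + 20)/(2·19) ≡ 33/38. 38⁻¹ ≡ 27 (mod 41), so λ ≡ 33·27 ≡ 30.
  x = λ² - 31 - 31 = 900 - 62 ≡ 18; y = λ·(31 - 18) - 19 ≡ 2. → (18, 2)
double: tangent at (18, 2): λ = (3·18² + 20)/(2·2) ≡ 8/4. 4⁻¹ ≡ 31 (mod 41), so λ ≡ 8·31 ≡ 2.
  x = λ² - 18 - 18 = 4 - 36 ≡ 9; y = λ·(18 - 9) - 2 ≡ 16. → (9, 16)
4P = (9, 16).
Next 3Q:
Repeated addition: build up to 3Q.
2Q: tangent at (9, 16): λ = (3·9² + 20)/(2·16) ≡ 17/32. 32⁻¹ ≡ 9 (mod 41), so λ ≡ 17·9 ≡ 30.
  x = λ² - 9 - 9 = 900 - 18 ≡ 21; y = λ·(9 - 21) - 16 ≡ 34. → (21, 34)
3Q: (21, 34) + (9, 16). λ = (16 - 34)/(9 - 21) ≡ 23/29 mod 41. 29⁻¹ ≡ 17 (mod 41), so λ ≡ 22.
  x = λ² - 21 - 9 = 484 - 30 ≡ 3; y = λ·(21 - 3) - 34 ≡ 34. → (3, 34)
3Q = (3, 34).
Finally 4P + 3Q:
(9, 16) + (3, 34). λ = (34 - 16)/(3 - 9) ≡ 18/35 mod 41. 35⁻¹ ≡ 34 (mod 41), so λ ≡ 38.
  x = λ² - 9 - 3 = 1444 - 12 ≡ 38; y = λ·(9 - 38) - 16 ≡ 30. → (38, 30)

(38, 30)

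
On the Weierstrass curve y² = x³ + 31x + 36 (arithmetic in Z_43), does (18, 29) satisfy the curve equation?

y² = 29² ≡ 24; x³ + 31x + 36 = 6426 ≡ 19 (mod 43). 24 ≠ 19.

no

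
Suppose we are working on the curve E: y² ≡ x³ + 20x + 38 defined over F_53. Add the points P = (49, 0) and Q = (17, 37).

(27, 11)

(49, 0) + (17, 37). λ = (37 - 0)/(17 - 49) ≡ 37/21 mod 53. 21⁻¹ ≡ 48 (mod 53) since 21·48 = 1008 ≡ 1, so λ ≡ 27.
  x = λ² - 49 - 17 = 729 - 66 ≡ 27; y = λ·(49 - 27) - 0 ≡ 11. → (27, 11)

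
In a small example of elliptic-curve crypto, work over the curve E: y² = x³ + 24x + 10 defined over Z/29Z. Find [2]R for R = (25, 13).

tangent at (25, 13): λ = (3·25² + 24)/(2·13) ≡ 14/26. 26⁻¹ ≡ 19 (mod 29), so λ ≡ 14·19 ≡ 5.
  x = λ² - 25 - 25 = 25 - 50 ≡ 4; y = λ·(25 - 4) - 13 ≡ 5. → (4, 5)

(4, 5)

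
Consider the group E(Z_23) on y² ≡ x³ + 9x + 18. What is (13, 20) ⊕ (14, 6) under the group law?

(8, 2)

(13, 20) + (14, 6). λ = (6 - 20)/(14 - 13) ≡ 9/1 mod 23. 1⁻¹ ≡ 1 (mod 23) since 1·1 = 1 ≡ 1, so λ ≡ 9.
  x = λ² - 13 - 14 = 81 - 27 ≡ 8; y = λ·(13 - 8) - 20 ≡ 2. → (8, 2)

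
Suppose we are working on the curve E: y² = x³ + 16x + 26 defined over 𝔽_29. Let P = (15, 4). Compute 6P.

(16, 17)

Repeated addition: build up to 6P.
2P: tangent at (15, 4): λ = (3·15² + 16)/(2·4) ≡ 24/8. 8⁻¹ ≡ 11 (mod 29), so λ ≡ 24·11 ≡ 3.
  x = λ² - 15 - 15 = 9 - 30 ≡ 8; y = λ·(15 - 8) - 4 ≡ 17. → (8, 17)
3P: (8, 17) + (15, 4). λ = (4 - 17)/(15 - 8) ≡ 16/7 mod 29. 7⁻¹ ≡ 25 (mod 29) since 7·25 = 175 ≡ 1, so λ ≡ 23.
  x = λ² - 8 - 15 = 529 - 23 ≡ 13; y = λ·(8 - 13) - 17 ≡ 13. → (13, 13)
4P: (13, 13) + (15, 4). λ = (4 - 13)/(15 - 13) ≡ 20/2 mod 29. 2⁻¹ ≡ 15 (mod 29) since 2·15 = 30 ≡ 1, so λ ≡ 10.
  x = λ² - 13 - 15 = 100 - 28 ≡ 14; y = λ·(13 - 14) - 13 ≡ 6. → (14, 6)
5P: (14, 6) + (15, 4). λ = (4 - 6)/(15 - 14) ≡ 27/1 mod 29. 1⁻¹ ≡ 1 (mod 29) since 1·1 = 1 ≡ 1, so λ ≡ 27.
  x = λ² - 14 - 15 = 729 - 29 ≡ 4; y = λ·(14 - 4) - 6 ≡ 3. → (4, 3)
6P: (4, 3) + (15, 4). λ = (4 - 3)/(15 - 4) ≡ 1/11 mod 29. 11⁻¹ ≡ 8 (mod 29) since 11·8 = 88 ≡ 1, so λ ≡ 8.
  x = λ² - 4 - 15 = 64 - 19 ≡ 16; y = λ·(4 - 16) - 3 ≡ 17. → (16, 17)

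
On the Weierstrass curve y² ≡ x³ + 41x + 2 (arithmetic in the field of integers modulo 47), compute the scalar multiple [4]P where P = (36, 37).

Repeated addition: build up to 4P.
2P: tangent at (36, 37): λ = (3·36² + 41)/(2·37) ≡ 28/27. 27⁻¹ ≡ 7 (mod 47) since 27·7 = 189 ≡ 1, so λ ≡ 28·7 ≡ 8.
  x = λ² - 36 - 36 = 64 - 72 ≡ 39; y = λ·(36 - 39) - 37 ≡ 33. → (39, 33)
3P: (39, 33) + (36, 37). λ = (37 - 33)/(36 - 39) ≡ 4/44 mod 47. 44⁻¹ ≡ 31 (mod 47) since 44·31 = 1364 ≡ 1, so λ ≡ 30.
  x = λ² - 39 - 36 = 900 - 75 ≡ 26; y = λ·(39 - 26) - 33 ≡ 28. → (26, 28)
4P: (26, 28) + (36, 37). λ = (37 - 28)/(36 - 26) ≡ 9/10 mod 47. 10⁻¹ ≡ 33 (mod 47), so λ ≡ 15.
  x = λ² - 26 - 36 = 225 - 62 ≡ 22; y = λ·(26 - 22) - 28 ≡ 32. → (22, 32)

(22, 32)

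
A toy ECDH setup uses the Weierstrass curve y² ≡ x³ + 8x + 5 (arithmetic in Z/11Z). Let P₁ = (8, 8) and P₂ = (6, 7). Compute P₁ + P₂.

(8, 8) + (6, 7). λ = (7 - 8)/(6 - 8) ≡ 10/9 mod 11. 9⁻¹ ≡ 5 (mod 11) since 9·5 = 45 ≡ 1, so λ ≡ 6.
  x = λ² - 8 - 6 = 36 - 14 ≡ 0; y = λ·(8 - 0) - 8 ≡ 7. → (0, 7)

(0, 7)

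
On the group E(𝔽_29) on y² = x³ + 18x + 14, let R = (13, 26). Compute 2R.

tangent at (13, 26): λ = (3·13² + 18)/(2·26) ≡ 3/23. 23⁻¹ ≡ 24 (mod 29), so λ ≡ 3·24 ≡ 14.
  x = λ² - 13 - 13 = 196 - 26 ≡ 25; y = λ·(13 - 25) - 26 ≡ 9. → (25, 9)

(25, 9)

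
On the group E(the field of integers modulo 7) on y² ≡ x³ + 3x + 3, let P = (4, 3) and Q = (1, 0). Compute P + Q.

(3, 5)

(4, 3) + (1, 0). λ = (0 - 3)/(1 - 4) ≡ 4/4 mod 7. 4⁻¹ ≡ 2 (mod 7), so λ ≡ 1.
  x = λ² - 4 - 1 = 1 - 5 ≡ 3; y = λ·(4 - 3) - 3 ≡ 5. → (3, 5)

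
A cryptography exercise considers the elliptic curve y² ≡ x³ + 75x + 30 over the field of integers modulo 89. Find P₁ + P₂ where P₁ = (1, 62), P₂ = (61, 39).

(38, 13)

(1, 62) + (61, 39). λ = (39 - 62)/(61 - 1) ≡ 66/60 mod 89. 60⁻¹ ≡ 46 (mod 89), so λ ≡ 10.
  x = λ² - 1 - 61 = 100 - 62 ≡ 38; y = λ·(1 - 38) - 62 ≡ 13. → (38, 13)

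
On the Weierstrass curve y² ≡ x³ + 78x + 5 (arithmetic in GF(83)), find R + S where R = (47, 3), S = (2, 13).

(47, 3) + (2, 13). λ = (13 - 3)/(2 - 47) ≡ 10/38 mod 83. 38⁻¹ ≡ 59 (mod 83), so λ ≡ 9.
  x = λ² - 47 - 2 = 81 - 49 ≡ 32; y = λ·(47 - 32) - 3 ≡ 49. → (32, 49)

(32, 49)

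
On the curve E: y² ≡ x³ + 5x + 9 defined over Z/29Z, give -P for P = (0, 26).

-(0, 26) = (0, -26 mod 29) = (0, 3).

(0, 3)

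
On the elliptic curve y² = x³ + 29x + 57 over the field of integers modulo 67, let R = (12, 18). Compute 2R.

tangent at (12, 18): λ = (3·12² + 29)/(2·18) ≡ 59/36. 36⁻¹ ≡ 54 (mod 67), so λ ≡ 59·54 ≡ 37.
  x = λ² - 12 - 12 = 1369 - 24 ≡ 5; y = λ·(12 - 5) - 18 ≡ 40. → (5, 40)

(5, 40)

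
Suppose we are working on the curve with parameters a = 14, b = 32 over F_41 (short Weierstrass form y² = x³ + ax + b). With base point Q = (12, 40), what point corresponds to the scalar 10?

(12, 40)

Repeated addition: build up to 10Q.
2Q: tangent at (12, 40): λ = (3·12² + 14)/(2·40) ≡ 36/39. 39⁻¹ ≡ 20 (mod 41), so λ ≡ 36·20 ≡ 23.
  x = λ² - 12 - 12 = 529 - 24 ≡ 13; y = λ·(12 - 13) - 40 ≡ 19. → (13, 19)
3Q: (13, 19) + (12, 40). λ = (40 - 19)/(12 - 13) ≡ 21/40 mod 41. 40⁻¹ ≡ 40 (mod 41) since 40·40 = 1600 ≡ 1, so λ ≡ 20.
  x = λ² - 13 - 12 = 400 - 25 ≡ 6; y = λ·(13 - 6) - 19 ≡ 39. → (6, 39)
4Q: (6, 39) + (12, 40). λ = (40 - 39)/(12 - 6) ≡ 1/6 mod 41. 6⁻¹ ≡ 7 (mod 41), so λ ≡ 7.
  x = λ² - 6 - 12 = 49 - 18 ≡ 31; y = λ·(6 - 31) - 39 ≡ 32. → (31, 32)
5Q: (31, 32) + (12, 40). λ = (40 - 32)/(12 - 31) ≡ 8/22 mod 41. 22⁻¹ ≡ 28 (mod 41), so λ ≡ 19.
  x = λ² - 31 - 12 = 361 - 43 ≡ 31; y = λ·(31 - 31) - 32 ≡ 9. → (31, 9)
6Q: (31, 9) + (12, 40). λ = (40 - 9)/(12 - 31) ≡ 31/22 mod 41. 22⁻¹ ≡ 28 (mod 41) since 22·28 = 616 ≡ 1, so λ ≡ 7.
  x = λ² - 31 - 12 = 49 - 43 ≡ 6; y = λ·(31 - 6) - 9 ≡ 2. → (6, 2)
7Q: (6, 2) + (12, 40). λ = (40 - 2)/(12 - 6) ≡ 38/6 mod 41. 6⁻¹ ≡ 7 (mod 41) since 6·7 = 42 ≡ 1, so λ ≡ 20.
  x = λ² - 6 - 12 = 400 - 18 ≡ 13; y = λ·(6 - 13) - 2 ≡ 22. → (13, 22)
8Q: (13, 22) + (12, 40). λ = (40 - 22)/(12 - 13) ≡ 18/40 mod 41. 40⁻¹ ≡ 40 (mod 41), so λ ≡ 23.
  x = λ² - 13 - 12 = 529 - 25 ≡ 12; y = λ·(13 - 12) - 22 ≡ 1. → (12, 1)
9Q: (12, 1) + (12, 40): same x and y₁ ≡ -y₂, so the sum is O.
10Q: O + (12, 40) = (12, 40) (identity).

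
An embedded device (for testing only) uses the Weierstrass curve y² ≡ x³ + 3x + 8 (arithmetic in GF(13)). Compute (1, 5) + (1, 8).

The two points share x = 1 and their y-coordinates satisfy 5 + 8 ≡ 0 (mod 13), so they are inverses. Their sum is the point at infinity.

O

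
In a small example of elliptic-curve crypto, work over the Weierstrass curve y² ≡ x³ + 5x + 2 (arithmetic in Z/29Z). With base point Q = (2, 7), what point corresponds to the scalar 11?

(21, 1)

Double-and-add on 11 = (1011)₂. Start with Q = (2, 7) for the leading 1-bit.
double: tangent at (2, 7): λ = (3·2² + 5)/(2·7) ≡ 17/14. 14⁻¹ ≡ 27 (mod 29) since 14·27 = 378 ≡ 1, so λ ≡ 17·27 ≡ 24.
  x = λ² - 2 - 2 = 576 - 4 ≡ 21; y = λ·(2 - 21) - 7 ≡ 1. → (21, 1)
double: tangent at (21, 1): λ = (3·21² + 5)/(2·1) ≡ 23/2. 2⁻¹ ≡ 15 (mod 29), so λ ≡ 23·15 ≡ 26.
  x = λ² - 21 - 21 = 676 - 42 ≡ 25; y = λ·(21 - 25) - 1 ≡ 11. → (25, 11)
add Q: (25, 11) + (2, 7). λ = (7 - 11)/(2 - 25) ≡ 25/6 mod 29. 6⁻¹ ≡ 5 (mod 29), so λ ≡ 9.
  x = λ² - 25 - 2 = 81 - 27 ≡ 25; y = λ·(25 - 25) - 11 ≡ 18. → (25, 18)
double: tangent at (25, 18): λ = (3·25² + 5)/(2·18) ≡ 24/7. 7⁻¹ ≡ 25 (mod 29), so λ ≡ 24·25 ≡ 20.
  x = λ² - 25 - 25 = 400 - 50 ≡ 2; y = λ·(25 - 2) - 18 ≡ 7. → (2, 7)
add Q: tangent at (2, 7): λ = (3·2² + 5)/(2·7) ≡ 17/14. 14⁻¹ ≡ 27 (mod 29), so λ ≡ 17·27 ≡ 24.
  x = λ² - 2 - 2 = 576 - 4 ≡ 21; y = λ·(2 - 21) - 7 ≡ 1. → (21, 1)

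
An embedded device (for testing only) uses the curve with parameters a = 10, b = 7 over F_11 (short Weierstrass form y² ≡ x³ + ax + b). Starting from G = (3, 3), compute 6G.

O

Double-and-add on 6 = (110)₂. Start with G = (3, 3) for the leading 1-bit.
double: tangent at (3, 3): λ = (3·3² + 10)/(2·3) ≡ 4/6. 6⁻¹ ≡ 2 (mod 11), so λ ≡ 4·2 ≡ 8.
  x = λ² - 3 - 3 = 64 - 6 ≡ 3; y = λ·(3 - 3) - 3 ≡ 8. → (3, 8)
add G: (3, 8) + (3, 3): same x and y₁ ≡ -y₂, so the sum is the point at infinity.
double: the point at infinity + the point at infinity = the point at infinity (identity).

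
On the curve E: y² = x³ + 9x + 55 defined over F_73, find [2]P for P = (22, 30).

tangent at (22, 30): λ = (3·22² + 9)/(2·30) ≡ 1/60. 60⁻¹ ≡ 28 (mod 73), so λ ≡ 1·28 ≡ 28.
  x = λ² - 22 - 22 = 784 - 44 ≡ 10; y = λ·(22 - 10) - 30 ≡ 14. → (10, 14)

(10, 14)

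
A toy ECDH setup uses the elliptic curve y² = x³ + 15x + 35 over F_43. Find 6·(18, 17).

(41, 13)

Write G = (18, 17).
Repeated addition: build up to 6G.
2G: tangent at (18, 17): λ = (3·18² + 15)/(2·17) ≡ 41/34. 34⁻¹ ≡ 19 (mod 43) since 34·19 = 646 ≡ 1, so λ ≡ 41·19 ≡ 5.
  x = λ² - 18 - 18 = 25 - 36 ≡ 32; y = λ·(18 - 32) - 17 ≡ 42. → (32, 42)
3G: (32, 42) + (18, 17). λ = (17 - 42)/(18 - 32) ≡ 18/29 mod 43. 29⁻¹ ≡ 3 (mod 43), so λ ≡ 11.
  x = λ² - 32 - 18 = 121 - 50 ≡ 28; y = λ·(32 - 28) - 42 ≡ 2. → (28, 2)
4G: (28, 2) + (18, 17). λ = (17 - 2)/(18 - 28) ≡ 15/33 mod 43. 33⁻¹ ≡ 30 (mod 43), so λ ≡ 20.
  x = λ² - 28 - 18 = 400 - 46 ≡ 10; y = λ·(28 - 10) - 2 ≡ 14. → (10, 14)
5G: (10, 14) + (18, 17). λ = (17 - 14)/(18 - 10) ≡ 3/8 mod 43. 8⁻¹ ≡ 27 (mod 43), so λ ≡ 38.
  x = λ² - 10 - 18 = 1444 - 28 ≡ 40; y = λ·(10 - 40) - 14 ≡ 7. → (40, 7)
6G: (40, 7) + (18, 17). λ = (17 - 7)/(18 - 40) ≡ 10/21 mod 43. 21⁻¹ ≡ 41 (mod 43) since 21·41 = 861 ≡ 1, so λ ≡ 23.
  x = λ² - 40 - 18 = 529 - 58 ≡ 41; y = λ·(40 - 41) - 7 ≡ 13. → (41, 13)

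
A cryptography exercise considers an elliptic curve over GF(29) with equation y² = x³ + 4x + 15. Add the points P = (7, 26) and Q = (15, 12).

(7, 26) + (15, 12). λ = (12 - 26)/(15 - 7) ≡ 15/8 mod 29. 8⁻¹ ≡ 11 (mod 29) since 8·11 = 88 ≡ 1, so λ ≡ 20.
  x = λ² - 7 - 15 = 400 - 22 ≡ 1; y = λ·(7 - 1) - 26 ≡ 7. → (1, 7)

(1, 7)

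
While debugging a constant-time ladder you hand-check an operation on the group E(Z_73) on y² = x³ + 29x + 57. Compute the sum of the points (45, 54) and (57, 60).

(26, 65)

(45, 54) + (57, 60). λ = (60 - 54)/(57 - 45) ≡ 6/12 mod 73. 12⁻¹ ≡ 67 (mod 73), so λ ≡ 37.
  x = λ² - 45 - 57 = 1369 - 102 ≡ 26; y = λ·(45 - 26) - 54 ≡ 65. → (26, 65)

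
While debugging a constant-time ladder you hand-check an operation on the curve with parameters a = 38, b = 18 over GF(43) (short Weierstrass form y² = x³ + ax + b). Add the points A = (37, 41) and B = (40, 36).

(7, 38)

(37, 41) + (40, 36). λ = (36 - 41)/(40 - 37) ≡ 38/3 mod 43. 3⁻¹ ≡ 29 (mod 43), so λ ≡ 27.
  x = λ² - 37 - 40 = 729 - 77 ≡ 7; y = λ·(37 - 7) - 41 ≡ 38. → (7, 38)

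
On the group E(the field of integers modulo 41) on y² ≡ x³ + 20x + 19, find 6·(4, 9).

(36, 32)

Write Q = (4, 9).
Double-and-add on 6 = (110)₂. Start with Q = (4, 9) for the leading 1-bit.
double: tangent at (4, 9): λ = (3·4² + 20)/(2·9) ≡ 27/18. 18⁻¹ ≡ 16 (mod 41), so λ ≡ 27·16 ≡ 22.
  x = λ² - 4 - 4 = 484 - 8 ≡ 25; y = λ·(4 - 25) - 9 ≡ 21. → (25, 21)
add Q: (25, 21) + (4, 9). λ = (9 - 21)/(4 - 25) ≡ 29/20 mod 41. 20⁻¹ ≡ 39 (mod 41) since 20·39 = 780 ≡ 1, so λ ≡ 24.
  x = λ² - 25 - 4 = 576 - 29 ≡ 14; y = λ·(25 - 14) - 21 ≡ 38. → (14, 38)
double: tangent at (14, 38): λ = (3·14² + 20)/(2·38) ≡ 34/35. 35⁻¹ ≡ 34 (mod 41), so λ ≡ 34·34 ≡ 8.
  x = λ² - 14 - 14 = 64 - 28 ≡ 36; y = λ·(14 - 36) - 38 ≡ 32. → (36, 32)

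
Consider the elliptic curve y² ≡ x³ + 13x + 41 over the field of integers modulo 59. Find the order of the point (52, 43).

2P: tangent at (52, 43): λ = (3·52² + 13)/(2·43) ≡ 42/27. 27⁻¹ ≡ 35 (mod 59) since 27·35 = 945 ≡ 1, so λ ≡ 42·35 ≡ 54.
  x = λ² - 52 - 52 = 2916 - 104 ≡ 39; y = λ·(52 - 39) - 43 ≡ 10. → (39, 10)
3P: (39, 10) + (52, 43). λ = (43 - 10)/(52 - 39) ≡ 33/13 mod 59. 13⁻¹ ≡ 50 (mod 59) since 13·50 = 650 ≡ 1, so λ ≡ 57.
  x = λ² - 39 - 52 = 3249 - 91 ≡ 31; y = λ·(39 - 31) - 10 ≡ 33. → (31, 33)
4P: (31, 33) + (52, 43). λ = (43 - 33)/(52 - 31) ≡ 10/21 mod 59. 21⁻¹ ≡ 45 (mod 59) since 21·45 = 945 ≡ 1, so λ ≡ 37.
  x = λ² - 31 - 52 = 1369 - 83 ≡ 47; y = λ·(31 - 47) - 33 ≡ 24. → (47, 24)
5P: (47, 24) + (52, 43). λ = (43 - 24)/(52 - 47) ≡ 19/5 mod 59. 5⁻¹ ≡ 12 (mod 59) since 5·12 = 60 ≡ 1, so λ ≡ 51.
  x = λ² - 47 - 52 = 2601 - 99 ≡ 24; y = λ·(47 - 24) - 24 ≡ 28. → (24, 28)
6P: (24, 28) + (52, 43). λ = (43 - 28)/(52 - 24) ≡ 15/28 mod 59. 28⁻¹ ≡ 19 (mod 59), so λ ≡ 49.
  x = λ² - 24 - 52 = 2401 - 76 ≡ 24; y = λ·(24 - 24) - 28 ≡ 31. → (24, 31)
7P: (24, 31) + (52, 43). λ = (43 - 31)/(52 - 24) ≡ 12/28 mod 59. 28⁻¹ ≡ 19 (mod 59) since 28·19 = 532 ≡ 1, so λ ≡ 51.
  x = λ² - 24 - 52 = 2601 - 76 ≡ 47; y = λ·(24 - 47) - 31 ≡ 35. → (47, 35)
8P: (47, 35) + (52, 43). λ = (43 - 35)/(52 - 47) ≡ 8/5 mod 59. 5⁻¹ ≡ 12 (mod 59), so λ ≡ 37.
  x = λ² - 47 - 52 = 1369 - 99 ≡ 31; y = λ·(47 - 31) - 35 ≡ 26. → (31, 26)
9P: (31, 26) + (52, 43). λ = (43 - 26)/(52 - 31) ≡ 17/21 mod 59. 21⁻¹ ≡ 45 (mod 59) since 21·45 = 945 ≡ 1, so λ ≡ 57.
  x = λ² - 31 - 52 = 3249 - 83 ≡ 39; y = λ·(31 - 39) - 26 ≡ 49. → (39, 49)
10P: (39, 49) + (52, 43). λ = (43 - 49)/(52 - 39) ≡ 53/13 mod 59. 13⁻¹ ≡ 50 (mod 59), so λ ≡ 54.
  x = λ² - 39 - 52 = 2916 - 91 ≡ 52; y = λ·(39 - 52) - 49 ≡ 16. → (52, 16)
11P: (52, 16) + (52, 43): same x and y₁ ≡ -y₂, so the sum is 𝒪.
11P = 𝒪, so the order is 11.

11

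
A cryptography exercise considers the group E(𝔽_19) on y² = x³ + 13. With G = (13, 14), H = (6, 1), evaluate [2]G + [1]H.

(10, 14)

First 2G:
Repeated addition: build up to 2G.
2G: tangent at (13, 14): λ = (3·13² + 0)/(2·14) ≡ 13/9. 9⁻¹ ≡ 17 (mod 19) since 9·17 = 153 ≡ 1, so λ ≡ 13·17 ≡ 12.
  x = λ² - 13 - 13 = 144 - 26 ≡ 4; y = λ·(13 - 4) - 14 ≡ 18. → (4, 18)
2G = (4, 18).
Finally 2G + H:
(4, 18) + (6, 1). λ = (1 - 18)/(6 - 4) ≡ 2/2 mod 19. 2⁻¹ ≡ 10 (mod 19) since 2·10 = 20 ≡ 1, so λ ≡ 1.
  x = λ² - 4 - 6 = 1 - 10 ≡ 10; y = λ·(4 - 10) - 18 ≡ 14. → (10, 14)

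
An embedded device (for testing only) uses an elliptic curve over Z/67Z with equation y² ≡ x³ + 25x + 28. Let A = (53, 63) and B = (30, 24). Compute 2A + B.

(45, 35)

First 2A:
Repeated addition: build up to 2A.
2A: tangent at (53, 63): λ = (3·53² + 25)/(2·63) ≡ 10/59. 59⁻¹ ≡ 25 (mod 67) since 59·25 = 1475 ≡ 1, so λ ≡ 10·25 ≡ 49.
  x = λ² - 53 - 53 = 2401 - 106 ≡ 17; y = λ·(53 - 17) - 63 ≡ 26. → (17, 26)
2A = (17, 26).
Finally 2A + B:
(17, 26) + (30, 24). λ = (24 - 26)/(30 - 17) ≡ 65/13 mod 67. 13⁻¹ ≡ 31 (mod 67) since 13·31 = 403 ≡ 1, so λ ≡ 5.
  x = λ² - 17 - 30 = 25 - 47 ≡ 45; y = λ·(17 - 45) - 26 ≡ 35. → (45, 35)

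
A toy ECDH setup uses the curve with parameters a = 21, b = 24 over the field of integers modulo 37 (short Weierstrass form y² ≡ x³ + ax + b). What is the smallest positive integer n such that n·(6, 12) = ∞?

8

2P: tangent at (6, 12): λ = (3·6² + 21)/(2·12) ≡ 18/24. 24⁻¹ ≡ 17 (mod 37) since 24·17 = 408 ≡ 1, so λ ≡ 18·17 ≡ 10.
  x = λ² - 6 - 6 = 100 - 12 ≡ 14; y = λ·(6 - 14) - 12 ≡ 19. → (14, 19)
3P: (14, 19) + (6, 12). λ = (12 - 19)/(6 - 14) ≡ 30/29 mod 37. 29⁻¹ ≡ 23 (mod 37) since 29·23 = 667 ≡ 1, so λ ≡ 24.
  x = λ² - 14 - 6 = 576 - 20 ≡ 1; y = λ·(14 - 1) - 19 ≡ 34. → (1, 34)
4P: (1, 34) + (6, 12). λ = (12 - 34)/(6 - 1) ≡ 15/5 mod 37. 5⁻¹ ≡ 15 (mod 37), so λ ≡ 3.
  x = λ² - 1 - 6 = 9 - 7 ≡ 2; y = λ·(1 - 2) - 34 ≡ 0. → (2, 0)
5P: (2, 0) + (6, 12). λ = (12 - 0)/(6 - 2) ≡ 12/4 mod 37. 4⁻¹ ≡ 28 (mod 37) since 4·28 = 112 ≡ 1, so λ ≡ 3.
  x = λ² - 2 - 6 = 9 - 8 ≡ 1; y = λ·(2 - 1) - 0 ≡ 3. → (1, 3)
6P: (1, 3) + (6, 12). λ = (12 - 3)/(6 - 1) ≡ 9/5 mod 37. 5⁻¹ ≡ 15 (mod 37) since 5·15 = 75 ≡ 1, so λ ≡ 24.
  x = λ² - 1 - 6 = 576 - 7 ≡ 14; y = λ·(1 - 14) - 3 ≡ 18. → (14, 18)
7P: (14, 18) + (6, 12). λ = (12 - 18)/(6 - 14) ≡ 31/29 mod 37. 29⁻¹ ≡ 23 (mod 37) since 29·23 = 667 ≡ 1, so λ ≡ 10.
  x = λ² - 14 - 6 = 100 - 20 ≡ 6; y = λ·(14 - 6) - 18 ≡ 25. → (6, 25)
8P: (6, 25) + (6, 12): same x and y₁ ≡ -y₂, so the sum is ∞.
8P = ∞, so the order is 8.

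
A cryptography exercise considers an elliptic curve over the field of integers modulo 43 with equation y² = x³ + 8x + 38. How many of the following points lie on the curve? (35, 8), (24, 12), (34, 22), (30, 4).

3

(35, 8): 8² ≡ 21, rhs ≡ 21 → on.
(24, 12): 12² ≡ 15, rhs ≡ 36 → off.
(34, 22): 22² ≡ 11, rhs ≡ 11 → on.
(30, 4): 4² ≡ 16, rhs ≡ 16 → on.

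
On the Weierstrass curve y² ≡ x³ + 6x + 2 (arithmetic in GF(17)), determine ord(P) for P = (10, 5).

2P: tangent at (10, 5): λ = (3·10² + 6)/(2·5) ≡ 0/10. 10⁻¹ ≡ 12 (mod 17), so λ ≡ 0·12 ≡ 0.
  x = λ² - 10 - 10 = 0 - 20 ≡ 14; y = λ·(10 - 14) - 5 ≡ 12. → (14, 12)
3P: (14, 12) + (10, 5). λ = (5 - 12)/(10 - 14) ≡ 10/13 mod 17. 13⁻¹ ≡ 4 (mod 17), so λ ≡ 6.
  x = λ² - 14 - 10 = 36 - 24 ≡ 12; y = λ·(14 - 12) - 12 ≡ 0. → (12, 0)
4P: (12, 0) + (10, 5). λ = (5 - 0)/(10 - 12) ≡ 5/15 mod 17. 15⁻¹ ≡ 8 (mod 17), so λ ≡ 6.
  x = λ² - 12 - 10 = 36 - 22 ≡ 14; y = λ·(12 - 14) - 0 ≡ 5. → (14, 5)
5P: (14, 5) + (10, 5). λ = (5 - 5)/(10 - 14) ≡ 0/13 mod 17. 13⁻¹ ≡ 4 (mod 17), so λ ≡ 0.
  x = λ² - 14 - 10 = 0 - 24 ≡ 10; y = λ·(14 - 10) - 5 ≡ 12. → (10, 12)
6P: (10, 12) + (10, 5): same x and y₁ ≡ -y₂, so the sum is the point at infinity.
6P = the point at infinity, so the order is 6.

6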